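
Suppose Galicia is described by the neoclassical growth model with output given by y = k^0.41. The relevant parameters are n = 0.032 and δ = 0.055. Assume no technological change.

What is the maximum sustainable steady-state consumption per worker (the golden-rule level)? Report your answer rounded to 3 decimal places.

c_gold ≈ 1.733

At the golden rule, f'(k) = n + δ, so α·k^(α−1) = n + δ and k_gold = (α/(n + δ))^(1/(1−α)).
k_gold = (0.41/0.087)^(1/0.59) = 4.7126^1.6949 ≈ 13.8391
c_gold = f(k_gold) − (n + δ)·k_gold = 2.9367 − 0.087×13.8391 ≈ 1.7327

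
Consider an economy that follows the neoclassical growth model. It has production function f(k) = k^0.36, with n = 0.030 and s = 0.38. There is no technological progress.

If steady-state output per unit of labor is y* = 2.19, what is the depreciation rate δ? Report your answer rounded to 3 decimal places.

δ ≈ 0.064

In steady state, investment equals break-even investment: s·k^α = (n + δ)·k.
Since y* = [s/(n + δ)]^(α/(1−α)), we have s/(n + δ) = (y*)^((1−α)/α) = 2.19^1.7778 = 4.0294.
Therefore n + δ = s / 4.0294 = 0.38 / 4.0294 = 0.0943, so δ = 0.0943 − 0.030 = 0.0643.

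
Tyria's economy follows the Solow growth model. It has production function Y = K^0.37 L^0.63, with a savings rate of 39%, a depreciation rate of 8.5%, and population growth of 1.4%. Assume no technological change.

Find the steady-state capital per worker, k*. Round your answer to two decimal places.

k* ≈ 8.81

Steady state requires s·f(k) = (n + δ)·k, i.e. s·k^α = (n + δ)·k.
Dividing both sides by k: k^(1−α) = s / (n + δ).
k^0.63 = 0.39 / (0.014 + 0.085) = 0.39 / 0.099 = 3.9394
k* = 3.9394^(1/0.63) ≈ 8.8131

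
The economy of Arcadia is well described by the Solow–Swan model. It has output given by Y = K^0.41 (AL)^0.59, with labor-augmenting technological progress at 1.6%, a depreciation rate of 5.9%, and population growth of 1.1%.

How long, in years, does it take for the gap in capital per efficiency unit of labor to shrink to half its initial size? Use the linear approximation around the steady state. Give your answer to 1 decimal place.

Near the steady state the convergence rate is λ = (1 − α)(n + g + δ).
λ = (1 − 0.41) × 0.086 = 0.59 × 0.086 = 0.05074
Half-life = ln 2 / λ = 0.6931 / 0.05074 ≈ 13.66 years

half-life ≈ 13.7 years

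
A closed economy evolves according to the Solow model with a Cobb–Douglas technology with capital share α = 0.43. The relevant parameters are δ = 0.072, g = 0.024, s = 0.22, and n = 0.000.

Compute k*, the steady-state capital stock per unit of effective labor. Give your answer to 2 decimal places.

Steady state requires s·f(k) = (n + g + δ)·k, i.e. s·k^α = (n + g + δ)·k.
Dividing both sides by k: k^(1−α) = s / (n + g + δ).
k^0.57 = 0.22 / (0.000 + 0.024 + 0.072) = 0.22 / 0.096 = 2.2917
k* = 2.2917^(1/0.57) ≈ 4.2841

k* ≈ 4.28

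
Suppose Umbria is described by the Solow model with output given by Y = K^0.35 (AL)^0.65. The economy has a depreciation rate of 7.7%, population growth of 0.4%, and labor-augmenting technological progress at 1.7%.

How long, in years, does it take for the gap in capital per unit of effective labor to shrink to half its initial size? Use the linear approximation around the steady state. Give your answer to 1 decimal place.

about 10.9 years

Near the steady state the convergence rate is λ = (1 − α)(n + g + δ).
λ = (1 − 0.35) × 0.098 = 0.65 × 0.098 = 0.0637
Half-life = ln 2 / λ = 0.6931 / 0.0637 ≈ 10.88 years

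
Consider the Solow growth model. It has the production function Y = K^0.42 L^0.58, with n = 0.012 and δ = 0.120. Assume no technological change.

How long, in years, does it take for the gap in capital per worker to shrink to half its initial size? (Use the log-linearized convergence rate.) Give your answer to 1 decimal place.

Near the steady state the convergence rate is λ = (1 − α)(n + δ).
λ = (1 − 0.42) × 0.132 = 0.58 × 0.132 = 0.07656
Half-life = ln 2 / λ = 0.6931 / 0.07656 ≈ 9.05 years

t_½ ≈ 9.1 years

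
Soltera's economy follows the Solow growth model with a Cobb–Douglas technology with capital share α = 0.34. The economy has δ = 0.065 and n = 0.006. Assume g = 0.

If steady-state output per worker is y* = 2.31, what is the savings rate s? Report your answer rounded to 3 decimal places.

s ≈ 0.361

In steady state, investment equals break-even investment: s·k^α = (n + δ)·k.
Since y* = [s/(n + δ)]^(α/(1−α)), we have s/(n + δ) = (y*)^((1−α)/α) = 2.31^1.9412 = 5.0798.
Therefore s = 5.0798 × (n + δ) = 5.0798 × 0.071 = 0.3607.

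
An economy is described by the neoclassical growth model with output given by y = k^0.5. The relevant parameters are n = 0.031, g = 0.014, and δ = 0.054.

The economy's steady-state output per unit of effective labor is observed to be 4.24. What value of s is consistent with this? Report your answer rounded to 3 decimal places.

s ≈ 0.420

At the steady state, Δk = 0, so s·k^α = (n + g + δ)·k.
Since y* = [s/(n + g + δ)]^(α/(1−α)), we have s/(n + g + δ) = (y*)^((1−α)/α) = 4.24^1 = 4.2400.
Therefore s = 4.2400 × (n + g + δ) = 4.2400 × 0.099 = 0.4198.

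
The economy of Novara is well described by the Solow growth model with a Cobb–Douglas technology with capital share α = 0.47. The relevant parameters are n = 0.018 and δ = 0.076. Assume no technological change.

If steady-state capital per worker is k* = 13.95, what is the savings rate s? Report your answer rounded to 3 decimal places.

Steady state requires s·f(k) = (n + δ)·k, i.e. s·k^α = (n + δ)·k.
So s / (n + δ) = (k*)^(1−α) = 13.95^0.53 = 4.0423.
Therefore s = 4.0423 × (n + δ) = 4.0423 × 0.094 = 0.3800.

s ≈ 0.380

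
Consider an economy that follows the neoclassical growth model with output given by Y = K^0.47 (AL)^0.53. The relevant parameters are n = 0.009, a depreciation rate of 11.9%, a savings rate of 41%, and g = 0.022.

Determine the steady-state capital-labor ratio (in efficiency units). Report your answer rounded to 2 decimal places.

k* = 6.67

At the steady state, Δk = 0, so s·k^α = (n + g + δ)·k.
Rearranging, k^(1−α) = s / (n + g + δ).
k^0.53 = 0.41 / (0.009 + 0.022 + 0.119) = 0.41 / 0.150 = 2.7333
k* = 2.7333^(1/0.53) ≈ 6.6671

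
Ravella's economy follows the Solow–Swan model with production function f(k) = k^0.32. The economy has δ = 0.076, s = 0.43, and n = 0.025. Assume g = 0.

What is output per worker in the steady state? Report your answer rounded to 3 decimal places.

y* = 1.977

In steady state, investment equals break-even investment: s·k^α = (n + δ)·k.
Rearranging, k^(1−α) = s / (n + δ).
k^0.68 = 0.43 / (0.025 + 0.076) = 0.43 / 0.101 = 4.2574
k* = 4.2574^(1/0.68) ≈ 8.4181
y* = (k*)^α = 8.4181^0.32 ≈ 1.9773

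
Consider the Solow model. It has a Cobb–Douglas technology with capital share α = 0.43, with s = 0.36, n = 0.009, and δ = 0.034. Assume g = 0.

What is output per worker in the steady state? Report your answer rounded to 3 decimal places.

At the steady state, Δk = 0, so s·k^α = (n + δ)·k.
Rearranging, k^(1−α) = s / (n + δ).
k^0.57 = 0.36 / (0.009 + 0.034) = 0.36 / 0.043 = 8.3721
k* = 8.3721^(1/0.57) ≈ 41.5918
y* = (k*)^α = 41.5918^0.43 ≈ 4.9679

y* = 4.968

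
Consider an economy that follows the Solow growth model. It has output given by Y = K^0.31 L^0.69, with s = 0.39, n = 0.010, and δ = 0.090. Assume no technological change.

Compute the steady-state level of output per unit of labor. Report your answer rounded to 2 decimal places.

y* ≈ 1.84

Steady state requires s·f(k) = (n + δ)·k, i.e. s·k^α = (n + δ)·k.
Dividing both sides by k: k^(1−α) = s / (n + δ).
k^0.69 = 0.39 / (0.010 + 0.090) = 0.39 / 0.100 = 3.9000
k* = 3.9000^(1/0.69) ≈ 7.1881
y* = (k*)^α = 7.1881^0.31 ≈ 1.8431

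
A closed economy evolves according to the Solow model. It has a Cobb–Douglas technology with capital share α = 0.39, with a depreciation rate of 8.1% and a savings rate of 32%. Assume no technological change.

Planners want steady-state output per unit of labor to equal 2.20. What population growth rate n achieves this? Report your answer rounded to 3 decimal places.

At the steady state, Δk = 0, so s·k^α = (n + δ)·k.
Since y* = [s/(n + δ)]^(α/(1−α)), we have s/(n + δ) = (y*)^((1−α)/α) = 2.20^1.5641 = 3.4323.
Therefore n + δ = s / 3.4323 = 0.32 / 3.4323 = 0.0932, so n = 0.0932 − 0.081 = 0.0122.

n ≈ 0.012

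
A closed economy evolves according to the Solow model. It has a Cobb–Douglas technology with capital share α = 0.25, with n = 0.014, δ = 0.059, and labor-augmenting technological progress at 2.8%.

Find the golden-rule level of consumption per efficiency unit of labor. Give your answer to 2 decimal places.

c_gold ≈ 1.01

At the golden rule, f'(k) = n + g + δ, so α·k^(α−1) = n + g + δ and k_gold = (α/(n + g + δ))^(1/(1−α)).
k_gold = (0.25/0.101)^(1/0.75) = 2.4752^1.3333 ≈ 3.3481
c_gold = f(k_gold) − (n + g + δ)·k_gold = 1.3527 − 0.101×3.3481 ≈ 1.0145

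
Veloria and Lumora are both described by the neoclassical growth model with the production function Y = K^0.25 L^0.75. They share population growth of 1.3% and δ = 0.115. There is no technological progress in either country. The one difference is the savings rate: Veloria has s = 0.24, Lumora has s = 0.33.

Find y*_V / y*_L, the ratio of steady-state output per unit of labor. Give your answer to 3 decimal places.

Steady-state y* = [s/(n + δ)]^(α/(1−α)), so the ratio is [ (s_V/(n + δ)_V) / (s_L/(n + δ)_L) ]^0.3333.
s_V/(n + δ)_V = 0.24/0.128 = 1.8750; s_L/(n + δ)_L = 0.33/0.128 = 2.5781.
Ratio = (1.8750/2.5781)^0.3333 = 0.7273^0.3333 ≈ 0.8993

ratio ≈ 0.899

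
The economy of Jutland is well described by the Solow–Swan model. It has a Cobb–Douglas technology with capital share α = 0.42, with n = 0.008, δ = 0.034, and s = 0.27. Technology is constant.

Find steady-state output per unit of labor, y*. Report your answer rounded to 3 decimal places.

y* = 3.848

At the steady state, Δk = 0, so s·k^α = (n + δ)·k.
Dividing both sides by k: k^(1−α) = s / (n + δ).
k^0.58 = 0.27 / (0.008 + 0.034) = 0.27 / 0.042 = 6.4286
k* = 6.4286^(1/0.58) ≈ 24.7346
y* = (k*)^α = 24.7346^0.42 ≈ 3.8476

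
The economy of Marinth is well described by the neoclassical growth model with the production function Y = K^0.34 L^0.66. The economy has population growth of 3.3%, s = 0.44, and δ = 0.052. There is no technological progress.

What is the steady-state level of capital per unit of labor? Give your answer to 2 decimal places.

Steady state requires s·f(k) = (n + δ)·k, i.e. s·k^α = (n + δ)·k.
Dividing both sides by k: k^(1−α) = s / (n + δ).
k^0.66 = 0.44 / (0.033 + 0.052) = 0.44 / 0.085 = 5.1765
k* = 5.1765^(1/0.66) ≈ 12.0746

k* = 12.07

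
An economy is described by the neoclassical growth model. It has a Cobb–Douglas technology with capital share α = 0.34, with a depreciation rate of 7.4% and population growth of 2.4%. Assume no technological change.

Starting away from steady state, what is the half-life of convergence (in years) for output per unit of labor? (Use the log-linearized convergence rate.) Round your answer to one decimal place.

half-life ≈ 10.7 years

Near the steady state the convergence rate is λ = (1 − α)(n + δ).
λ = (1 − 0.34) × 0.098 = 0.66 × 0.098 = 0.06468
Half-life = ln 2 / λ = 0.6931 / 0.06468 ≈ 10.72 years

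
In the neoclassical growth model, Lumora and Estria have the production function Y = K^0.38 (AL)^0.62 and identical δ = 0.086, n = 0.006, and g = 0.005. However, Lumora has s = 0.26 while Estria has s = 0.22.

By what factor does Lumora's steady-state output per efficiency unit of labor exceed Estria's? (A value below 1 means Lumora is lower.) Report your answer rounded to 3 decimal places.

y*_L / y*_E ≈ 1.108

Steady-state y* = [s/(n + g + δ)]^(α/(1−α)), so the ratio is [ (s_L/(n + g + δ)_L) / (s_E/(n + g + δ)_E) ]^0.6129.
s_L/(n + g + δ)_L = 0.26/0.097 = 2.6804; s_E/(n + g + δ)_E = 0.22/0.097 = 2.2680.
Ratio = (2.6804/2.2680)^0.6129 = 1.1818^0.6129 ≈ 1.1078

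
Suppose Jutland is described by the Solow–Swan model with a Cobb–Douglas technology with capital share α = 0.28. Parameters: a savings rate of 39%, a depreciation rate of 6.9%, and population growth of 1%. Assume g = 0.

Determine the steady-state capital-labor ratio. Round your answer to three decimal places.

In steady state, investment equals break-even investment: s·k^α = (n + δ)·k.
Rearranging, k^(1−α) = s / (n + δ).
k^0.72 = 0.39 / (0.010 + 0.069) = 0.39 / 0.079 = 4.9367
k* = 4.9367^(1/0.72) ≈ 9.1856

k* ≈ 9.186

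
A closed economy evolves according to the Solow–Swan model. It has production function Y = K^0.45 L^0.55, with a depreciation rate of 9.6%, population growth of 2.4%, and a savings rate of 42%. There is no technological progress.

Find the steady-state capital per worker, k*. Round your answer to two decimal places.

k* = 9.75

Steady state requires s·f(k) = (n + δ)·k, i.e. s·k^α = (n + δ)·k.
Rearranging, k^(1−α) = s / (n + δ).
k^0.55 = 0.42 / (0.024 + 0.096) = 0.42 / 0.120 = 3.5000
k* = 3.5000^(1/0.55) ≈ 9.7547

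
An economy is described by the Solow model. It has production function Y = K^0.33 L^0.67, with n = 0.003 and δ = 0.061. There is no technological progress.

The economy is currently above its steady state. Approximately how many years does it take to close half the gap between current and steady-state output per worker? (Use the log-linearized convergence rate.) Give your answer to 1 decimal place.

Near the steady state the convergence rate is λ = (1 − α)(n + δ).
λ = (1 − 0.33) × 0.064 = 0.67 × 0.064 = 0.04288
Half-life = ln 2 / λ = 0.6931 / 0.04288 ≈ 16.16 years

half-life ≈ 16.2 years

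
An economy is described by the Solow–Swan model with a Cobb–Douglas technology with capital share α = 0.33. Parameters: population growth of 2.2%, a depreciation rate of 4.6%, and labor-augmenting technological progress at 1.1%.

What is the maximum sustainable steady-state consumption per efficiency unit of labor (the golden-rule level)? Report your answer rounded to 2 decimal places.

At the golden rule, f'(k) = n + g + δ, so α·k^(α−1) = n + g + δ and k_gold = (α/(n + g + δ))^(1/(1−α)).
k_gold = (0.33/0.079)^(1/0.67) = 4.1772^1.4925 ≈ 8.4464
c_gold = f(k_gold) − (n + g + δ)·k_gold = 2.0221 − 0.079×8.4464 ≈ 1.3548

c_gold ≈ 1.35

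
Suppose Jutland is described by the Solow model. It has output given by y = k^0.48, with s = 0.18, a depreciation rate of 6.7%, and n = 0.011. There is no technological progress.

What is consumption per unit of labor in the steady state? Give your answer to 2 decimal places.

c* ≈ 1.77

Steady state requires s·f(k) = (n + δ)·k, i.e. s·k^α = (n + δ)·k.
Dividing both sides by k: k^(1−α) = s / (n + δ).
k^0.52 = 0.18 / (0.011 + 0.067) = 0.18 / 0.078 = 2.3077
k* = 2.3077^(1/0.52) ≈ 4.9937
y* = (k*)^α = 4.9937^0.48 ≈ 2.1639
c* = (1 − s)·y* = (1 − 0.18) × 2.1639 ≈ 1.7744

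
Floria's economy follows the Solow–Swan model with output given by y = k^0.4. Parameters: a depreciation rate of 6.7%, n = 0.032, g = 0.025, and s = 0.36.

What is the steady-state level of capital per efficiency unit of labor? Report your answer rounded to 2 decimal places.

k* ≈ 5.91

At the steady state, Δk = 0, so s·k^α = (n + g + δ)·k.
Rearranging, k^(1−α) = s / (n + g + δ).
k^0.6 = 0.36 / (0.032 + 0.025 + 0.067) = 0.36 / 0.124 = 2.9032
k* = 2.9032^(1/0.6) ≈ 5.9083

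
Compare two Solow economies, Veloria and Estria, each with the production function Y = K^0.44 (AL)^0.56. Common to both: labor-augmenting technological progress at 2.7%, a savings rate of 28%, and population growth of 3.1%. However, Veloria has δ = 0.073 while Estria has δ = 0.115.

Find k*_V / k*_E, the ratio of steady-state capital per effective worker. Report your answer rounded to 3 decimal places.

ratio ≈ 1.643

Steady-state k* = [s/(n + g + δ)]^(1/(1−α)), so the ratio is [ (s_V/(n + g + δ)_V) / (s_E/(n + g + δ)_E) ]^1.7857.
s_V/(n + g + δ)_V = 0.28/0.131 = 2.1374; s_E/(n + g + δ)_E = 0.28/0.173 = 1.6185.
Ratio = (2.1374/1.6185)^1.7857 = 1.3206^1.7857 ≈ 1.6431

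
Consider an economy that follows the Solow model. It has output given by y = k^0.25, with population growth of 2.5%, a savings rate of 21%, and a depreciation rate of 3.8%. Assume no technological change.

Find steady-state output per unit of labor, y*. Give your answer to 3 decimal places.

y* ≈ 1.494

Steady state requires s·f(k) = (n + δ)·k, i.e. s·k^α = (n + δ)·k.
Dividing both sides by k: k^(1−α) = s / (n + δ).
k^0.75 = 0.21 / (0.025 + 0.038) = 0.21 / 0.063 = 3.3333
k* = 3.3333^(1/0.75) ≈ 4.9793
y* = (k*)^α = 4.9793^0.25 ≈ 1.4938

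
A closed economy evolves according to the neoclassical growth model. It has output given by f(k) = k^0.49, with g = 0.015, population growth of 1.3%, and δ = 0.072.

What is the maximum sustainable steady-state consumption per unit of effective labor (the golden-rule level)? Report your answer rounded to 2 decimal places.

c_gold ≈ 2.35

At the golden rule, f'(k) = n + g + δ, so α·k^(α−1) = n + g + δ and k_gold = (α/(n + g + δ))^(1/(1−α)).
k_gold = (0.49/0.100)^(1/0.51) = 4.9000^1.9608 ≈ 22.5599
c_gold = f(k_gold) − (n + g + δ)·k_gold = 4.6040 − 0.100×22.5599 ≈ 2.3480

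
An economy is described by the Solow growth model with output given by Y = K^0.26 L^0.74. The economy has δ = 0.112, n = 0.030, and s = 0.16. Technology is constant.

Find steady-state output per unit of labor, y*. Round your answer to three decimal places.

In steady state, investment equals break-even investment: s·k^α = (n + δ)·k.
Rearranging, k^(1−α) = s / (n + δ).
k^0.74 = 0.16 / (0.030 + 0.112) = 0.16 / 0.142 = 1.1268
k* = 1.1268^(1/0.74) ≈ 1.1751
y* = (k*)^α = 1.1751^0.26 ≈ 1.0428

y* = 1.043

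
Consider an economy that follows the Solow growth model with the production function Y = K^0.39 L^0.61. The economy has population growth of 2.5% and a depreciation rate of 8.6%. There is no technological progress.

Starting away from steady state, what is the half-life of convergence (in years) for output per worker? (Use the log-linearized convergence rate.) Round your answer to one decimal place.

about 10.2 years

Near the steady state the convergence rate is λ = (1 − α)(n + δ).
λ = (1 − 0.39) × 0.111 = 0.61 × 0.111 = 0.06771
Half-life = ln 2 / λ = 0.6931 / 0.06771 ≈ 10.24 years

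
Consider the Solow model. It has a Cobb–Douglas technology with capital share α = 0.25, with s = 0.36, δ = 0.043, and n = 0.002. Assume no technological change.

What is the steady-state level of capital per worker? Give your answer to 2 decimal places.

In steady state, investment equals break-even investment: s·k^α = (n + δ)·k.
Rearranging, k^(1−α) = s / (n + δ).
k^0.75 = 0.36 / (0.002 + 0.043) = 0.36 / 0.045 = 8.0000
k* = 8.0000^(1/0.75) ≈ 16.0000

k* = 16.00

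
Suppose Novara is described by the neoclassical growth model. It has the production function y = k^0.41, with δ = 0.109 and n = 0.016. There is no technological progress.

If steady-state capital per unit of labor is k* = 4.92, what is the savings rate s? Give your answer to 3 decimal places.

s ≈ 0.320

In steady state, investment equals break-even investment: s·k^α = (n + δ)·k.
So s / (n + δ) = (k*)^(1−α) = 4.92^0.59 = 2.5601.
Therefore s = 2.5601 × (n + δ) = 2.5601 × 0.125 = 0.3200.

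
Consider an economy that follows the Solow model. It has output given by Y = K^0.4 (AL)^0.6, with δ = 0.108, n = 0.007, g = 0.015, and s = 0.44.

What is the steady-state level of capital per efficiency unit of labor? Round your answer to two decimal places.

k* ≈ 7.63

In steady state, investment equals break-even investment: s·k^α = (n + g + δ)·k.
Dividing both sides by k: k^(1−α) = s / (n + g + δ).
k^0.6 = 0.44 / (0.007 + 0.015 + 0.108) = 0.44 / 0.130 = 3.3846
k* = 3.3846^(1/0.6) ≈ 7.6298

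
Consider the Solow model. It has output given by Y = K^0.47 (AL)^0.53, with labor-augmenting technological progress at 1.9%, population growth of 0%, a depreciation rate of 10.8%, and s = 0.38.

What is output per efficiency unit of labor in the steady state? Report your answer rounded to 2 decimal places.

Steady state requires s·f(k) = (n + g + δ)·k, i.e. s·k^α = (n + g + δ)·k.
Rearranging, k^(1−α) = s / (n + g + δ).
k^0.53 = 0.38 / (0.000 + 0.019 + 0.108) = 0.38 / 0.127 = 2.9921
k* = 2.9921^(1/0.53) ≈ 7.9080
y* = (k*)^α = 7.9080^0.47 ≈ 2.6430

y* ≈ 2.64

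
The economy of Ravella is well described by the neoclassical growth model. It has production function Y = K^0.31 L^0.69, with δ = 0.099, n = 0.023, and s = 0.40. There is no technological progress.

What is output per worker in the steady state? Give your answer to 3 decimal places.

At the steady state, Δk = 0, so s·k^α = (n + δ)·k.
Dividing both sides by k: k^(1−α) = s / (n + δ).
k^0.69 = 0.40 / (0.023 + 0.099) = 0.40 / 0.122 = 3.2787
k* = 3.2787^(1/0.69) ≈ 5.5898
y* = (k*)^α = 5.5898^0.31 ≈ 1.7049

y* ≈ 1.705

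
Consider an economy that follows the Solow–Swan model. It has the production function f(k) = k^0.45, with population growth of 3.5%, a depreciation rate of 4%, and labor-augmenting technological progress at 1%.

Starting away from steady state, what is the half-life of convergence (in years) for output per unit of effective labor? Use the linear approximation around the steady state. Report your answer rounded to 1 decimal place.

Near the steady state the convergence rate is λ = (1 − α)(n + g + δ).
λ = (1 − 0.45) × 0.085 = 0.55 × 0.085 = 0.04675
Half-life = ln 2 / λ = 0.6931 / 0.04675 ≈ 14.83 years

half-life ≈ 14.8 years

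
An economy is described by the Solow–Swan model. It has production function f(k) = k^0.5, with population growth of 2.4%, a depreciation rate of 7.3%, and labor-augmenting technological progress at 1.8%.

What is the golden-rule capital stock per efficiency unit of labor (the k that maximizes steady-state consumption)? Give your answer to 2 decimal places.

The golden rule sets f'(k) = n + g + δ, i.e. α·k^(α−1) = n + g + δ.
So k^(1−α) = α / (n + g + δ) = 0.5 / 0.115 = 4.3478.
k_gold = 4.3478^(1/0.5) ≈ 18.9034

k_gold ≈ 18.90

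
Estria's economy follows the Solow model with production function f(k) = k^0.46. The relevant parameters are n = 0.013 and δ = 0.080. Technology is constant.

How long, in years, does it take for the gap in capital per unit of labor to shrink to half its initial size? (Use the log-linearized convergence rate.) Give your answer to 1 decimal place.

Near the steady state the convergence rate is λ = (1 − α)(n + δ).
λ = (1 − 0.46) × 0.093 = 0.54 × 0.093 = 0.05022
Half-life = ln 2 / λ = 0.6931 / 0.05022 ≈ 13.80 years

t_½ ≈ 13.8 years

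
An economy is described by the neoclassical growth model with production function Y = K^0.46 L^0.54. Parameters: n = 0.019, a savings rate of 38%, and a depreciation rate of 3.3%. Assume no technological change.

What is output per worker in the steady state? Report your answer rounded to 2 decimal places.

y* = 5.44

Steady state requires s·f(k) = (n + δ)·k, i.e. s·k^α = (n + δ)·k.
Rearranging, k^(1−α) = s / (n + δ).
k^0.54 = 0.38 / (0.019 + 0.033) = 0.38 / 0.052 = 7.3077
k* = 7.3077^(1/0.54) ≈ 39.7735
y* = (k*)^α = 39.7735^0.46 ≈ 5.4427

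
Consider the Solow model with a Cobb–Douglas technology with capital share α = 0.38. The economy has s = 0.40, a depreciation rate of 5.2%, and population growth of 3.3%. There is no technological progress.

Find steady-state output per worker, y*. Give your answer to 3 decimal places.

y* ≈ 2.584

At the steady state, Δk = 0, so s·k^α = (n + δ)·k.
Rearranging, k^(1−α) = s / (n + δ).
k^0.62 = 0.40 / (0.033 + 0.052) = 0.40 / 0.085 = 4.7059
k* = 4.7059^(1/0.62) ≈ 12.1593
y* = (k*)^α = 12.1593^0.38 ≈ 2.5838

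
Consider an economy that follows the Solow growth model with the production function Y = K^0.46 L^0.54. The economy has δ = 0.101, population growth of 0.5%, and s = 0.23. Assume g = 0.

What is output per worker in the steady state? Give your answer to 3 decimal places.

y* ≈ 1.935

Steady state requires s·f(k) = (n + δ)·k, i.e. s·k^α = (n + δ)·k.
Dividing both sides by k: k^(1−α) = s / (n + δ).
k^0.54 = 0.23 / (0.005 + 0.101) = 0.23 / 0.106 = 2.1698
k* = 2.1698^(1/0.54) ≈ 4.1976
y* = (k*)^α = 4.1976^0.46 ≈ 1.9346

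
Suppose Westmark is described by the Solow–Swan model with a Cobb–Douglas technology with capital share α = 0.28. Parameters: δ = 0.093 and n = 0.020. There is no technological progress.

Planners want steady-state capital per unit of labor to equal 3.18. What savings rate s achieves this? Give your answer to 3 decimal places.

At the steady state, Δk = 0, so s·k^α = (n + δ)·k.
So s / (n + δ) = (k*)^(1−α) = 3.18^0.72 = 2.3001.
Therefore s = 2.3001 × (n + δ) = 2.3001 × 0.113 = 0.2599.

s ≈ 0.260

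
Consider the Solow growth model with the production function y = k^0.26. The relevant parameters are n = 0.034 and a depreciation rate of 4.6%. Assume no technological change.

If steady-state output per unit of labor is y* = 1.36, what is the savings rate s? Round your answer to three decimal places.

s ≈ 0.192

Steady state requires s·f(k) = (n + δ)·k, i.e. s·k^α = (n + δ)·k.
Since y* = [s/(n + δ)]^(α/(1−α)), we have s/(n + δ) = (y*)^((1−α)/α) = 1.36^2.8462 = 2.3993.
Therefore s = 2.3993 × (n + δ) = 2.3993 × 0.080 = 0.1919.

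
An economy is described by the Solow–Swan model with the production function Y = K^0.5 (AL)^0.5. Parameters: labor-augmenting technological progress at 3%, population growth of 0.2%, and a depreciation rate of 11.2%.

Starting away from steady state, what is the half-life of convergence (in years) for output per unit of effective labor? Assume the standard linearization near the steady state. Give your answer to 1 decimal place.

Near the steady state the convergence rate is λ = (1 − α)(n + g + δ).
λ = (1 − 0.5) × 0.144 = 0.5 × 0.144 = 0.0720
Half-life = ln 2 / λ = 0.6931 / 0.0720 ≈ 9.63 years

half-life ≈ 9.6 years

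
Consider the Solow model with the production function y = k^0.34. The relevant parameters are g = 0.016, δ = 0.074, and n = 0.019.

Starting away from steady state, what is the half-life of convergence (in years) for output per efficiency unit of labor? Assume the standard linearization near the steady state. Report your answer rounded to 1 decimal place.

Near the steady state the convergence rate is λ = (1 − α)(n + g + δ).
λ = (1 − 0.34) × 0.109 = 0.66 × 0.109 = 0.07194
Half-life = ln 2 / λ = 0.6931 / 0.07194 ≈ 9.63 years

about 9.6 years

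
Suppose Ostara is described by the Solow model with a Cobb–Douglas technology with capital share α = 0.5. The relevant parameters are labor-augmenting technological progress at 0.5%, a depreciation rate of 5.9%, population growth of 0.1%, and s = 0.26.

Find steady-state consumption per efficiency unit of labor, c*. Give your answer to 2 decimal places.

c* ≈ 2.96

Steady state requires s·f(k) = (n + g + δ)·k, i.e. s·k^α = (n + g + δ)·k.
Rearranging, k^(1−α) = s / (n + g + δ).
k^0.5 = 0.26 / (0.001 + 0.005 + 0.059) = 0.26 / 0.065 = 4.0000
k* = 4.0000^(1/0.5) ≈ 16.0000
y* = (k*)^α = 16.0000^0.5 ≈ 4.0000
c* = (1 − s)·y* = (1 − 0.26) × 4.0000 ≈ 2.9600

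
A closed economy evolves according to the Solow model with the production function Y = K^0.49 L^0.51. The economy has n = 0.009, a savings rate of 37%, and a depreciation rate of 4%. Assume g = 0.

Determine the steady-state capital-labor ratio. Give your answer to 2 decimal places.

At the steady state, Δk = 0, so s·k^α = (n + δ)·k.
Rearranging, k^(1−α) = s / (n + δ).
k^0.51 = 0.37 / (0.009 + 0.040) = 0.37 / 0.049 = 7.5510
k* = 7.5510^(1/0.51) ≈ 52.6717

k* ≈ 52.67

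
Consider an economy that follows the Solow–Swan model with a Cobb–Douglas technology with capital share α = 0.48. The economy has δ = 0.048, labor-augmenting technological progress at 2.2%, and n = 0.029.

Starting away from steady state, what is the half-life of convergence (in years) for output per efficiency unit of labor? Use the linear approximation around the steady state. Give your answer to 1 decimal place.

half-life ≈ 13.5 years

Near the steady state the convergence rate is λ = (1 − α)(n + g + δ).
λ = (1 − 0.48) × 0.099 = 0.52 × 0.099 = 0.05148
Half-life = ln 2 / λ = 0.6931 / 0.05148 ≈ 13.46 years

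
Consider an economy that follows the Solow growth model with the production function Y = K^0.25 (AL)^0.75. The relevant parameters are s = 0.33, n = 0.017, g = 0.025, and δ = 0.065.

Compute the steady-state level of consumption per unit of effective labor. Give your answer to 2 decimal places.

c* ≈ 0.98

Steady state requires s·f(k) = (n + g + δ)·k, i.e. s·k^α = (n + g + δ)·k.
Rearranging, k^(1−α) = s / (n + g + δ).
k^0.75 = 0.33 / (0.017 + 0.025 + 0.065) = 0.33 / 0.107 = 3.0841
k* = 3.0841^(1/0.75) ≈ 4.4892
y* = (k*)^α = 4.4892^0.25 ≈ 1.4556
c* = (1 − s)·y* = (1 − 0.33) × 1.4556 ≈ 0.9753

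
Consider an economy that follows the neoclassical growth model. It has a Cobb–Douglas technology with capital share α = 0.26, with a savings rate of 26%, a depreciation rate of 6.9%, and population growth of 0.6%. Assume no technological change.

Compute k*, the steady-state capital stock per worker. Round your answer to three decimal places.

At the steady state, Δk = 0, so s·k^α = (n + δ)·k.
Rearranging, k^(1−α) = s / (n + δ).
k^0.74 = 0.26 / (0.006 + 0.069) = 0.26 / 0.075 = 3.4667
k* = 3.4667^(1/0.74) ≈ 5.3656

k* = 5.366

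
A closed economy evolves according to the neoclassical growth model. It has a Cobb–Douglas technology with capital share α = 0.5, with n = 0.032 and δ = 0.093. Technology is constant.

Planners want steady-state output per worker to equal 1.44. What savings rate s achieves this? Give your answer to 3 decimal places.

s ≈ 0.180

In steady state, investment equals break-even investment: s·k^α = (n + δ)·k.
Since y* = [s/(n + δ)]^(α/(1−α)), we have s/(n + δ) = (y*)^((1−α)/α) = 1.44^1 = 1.4400.
Therefore s = 1.4400 × (n + δ) = 1.4400 × 0.125 = 0.1800.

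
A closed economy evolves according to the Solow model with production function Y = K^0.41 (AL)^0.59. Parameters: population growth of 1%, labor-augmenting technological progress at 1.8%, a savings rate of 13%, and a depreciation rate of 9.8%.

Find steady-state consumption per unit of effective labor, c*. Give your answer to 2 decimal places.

Steady state requires s·f(k) = (n + g + δ)·k, i.e. s·k^α = (n + g + δ)·k.
Rearranging, k^(1−α) = s / (n + g + δ).
k^0.59 = 0.13 / (0.010 + 0.018 + 0.098) = 0.13 / 0.126 = 1.0317
k* = 1.0317^(1/0.59) ≈ 1.0543
y* = (k*)^α = 1.0543^0.41 ≈ 1.0219
c* = (1 − s)·y* = (1 − 0.13) × 1.0219 ≈ 0.8891

c* = 0.89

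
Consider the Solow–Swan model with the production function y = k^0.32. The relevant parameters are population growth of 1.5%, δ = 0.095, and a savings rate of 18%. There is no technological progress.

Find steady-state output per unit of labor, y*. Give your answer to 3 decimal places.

y* = 1.261

In steady state, investment equals break-even investment: s·k^α = (n + δ)·k.
Dividing both sides by k: k^(1−α) = s / (n + δ).
k^0.68 = 0.18 / (0.015 + 0.095) = 0.18 / 0.110 = 1.6364
k* = 1.6364^(1/0.68) ≈ 2.0632
y* = (k*)^α = 2.0632^0.32 ≈ 1.2608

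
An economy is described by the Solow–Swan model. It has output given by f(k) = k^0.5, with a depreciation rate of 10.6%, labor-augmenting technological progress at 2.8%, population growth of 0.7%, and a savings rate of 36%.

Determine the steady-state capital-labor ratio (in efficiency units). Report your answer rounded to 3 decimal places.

At the steady state, Δk = 0, so s·k^α = (n + g + δ)·k.
Rearranging, k^(1−α) = s / (n + g + δ).
k^0.5 = 0.36 / (0.007 + 0.028 + 0.106) = 0.36 / 0.141 = 2.5532
k* = 2.5532^(1/0.5) ≈ 6.5188

k* ≈ 6.519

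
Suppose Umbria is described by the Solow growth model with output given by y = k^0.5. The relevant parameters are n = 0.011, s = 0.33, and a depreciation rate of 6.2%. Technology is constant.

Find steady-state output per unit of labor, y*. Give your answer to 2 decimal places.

y* ≈ 4.52

In steady state, investment equals break-even investment: s·k^α = (n + δ)·k.
Rearranging, k^(1−α) = s / (n + δ).
k^0.5 = 0.33 / (0.011 + 0.062) = 0.33 / 0.073 = 4.5205
k* = 4.5205^(1/0.5) ≈ 20.4349
y* = (k*)^α = 20.4349^0.5 ≈ 4.5205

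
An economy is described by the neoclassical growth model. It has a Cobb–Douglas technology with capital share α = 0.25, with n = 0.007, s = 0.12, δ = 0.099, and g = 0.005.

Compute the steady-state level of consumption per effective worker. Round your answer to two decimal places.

c* ≈ 0.90

In steady state, investment equals break-even investment: s·k^α = (n + g + δ)·k.
Dividing both sides by k: k^(1−α) = s / (n + g + δ).
k^0.75 = 0.12 / (0.007 + 0.005 + 0.099) = 0.12 / 0.111 = 1.0811
k* = 1.0811^(1/0.75) ≈ 1.1096
y* = (k*)^α = 1.1096^0.25 ≈ 1.0263
c* = (1 − s)·y* = (1 − 0.12) × 1.0263 ≈ 0.9031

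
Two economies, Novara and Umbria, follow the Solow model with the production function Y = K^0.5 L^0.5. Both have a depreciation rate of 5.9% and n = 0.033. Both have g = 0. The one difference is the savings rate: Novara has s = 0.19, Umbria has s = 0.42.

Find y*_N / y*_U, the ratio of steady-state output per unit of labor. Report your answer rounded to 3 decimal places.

Steady-state y* = [s/(n + δ)]^(α/(1−α)), so the ratio is [ (s_N/(n + δ)_N) / (s_U/(n + δ)_U) ]^1.
s_N/(n + δ)_N = 0.19/0.092 = 2.0652; s_U/(n + δ)_U = 0.42/0.092 = 4.5652.
Ratio = (2.0652/4.5652)^1 = 0.4524^1 ≈ 0.4524

ratio ≈ 0.452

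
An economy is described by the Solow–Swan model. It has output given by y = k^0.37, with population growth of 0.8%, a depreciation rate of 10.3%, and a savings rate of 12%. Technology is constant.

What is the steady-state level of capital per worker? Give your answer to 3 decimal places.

k* = 1.132

At the steady state, Δk = 0, so s·k^α = (n + δ)·k.
Dividing both sides by k: k^(1−α) = s / (n + δ).
k^0.63 = 0.12 / (0.008 + 0.103) = 0.12 / 0.111 = 1.0811
k* = 1.0811^(1/0.63) ≈ 1.1318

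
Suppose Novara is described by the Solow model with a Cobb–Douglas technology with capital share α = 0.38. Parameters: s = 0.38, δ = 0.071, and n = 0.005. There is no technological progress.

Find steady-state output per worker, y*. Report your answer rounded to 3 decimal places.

Steady state requires s·f(k) = (n + δ)·k, i.e. s·k^α = (n + δ)·k.
Dividing both sides by k: k^(1−α) = s / (n + δ).
k^0.62 = 0.38 / (0.005 + 0.071) = 0.38 / 0.076 = 5.0000
k* = 5.0000^(1/0.62) ≈ 13.4082
y* = (k*)^α = 13.4082^0.38 ≈ 2.6816

y* ≈ 2.682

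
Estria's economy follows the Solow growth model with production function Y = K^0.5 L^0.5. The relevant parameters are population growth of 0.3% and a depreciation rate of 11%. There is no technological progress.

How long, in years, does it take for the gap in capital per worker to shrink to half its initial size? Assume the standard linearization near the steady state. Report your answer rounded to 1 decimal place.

Near the steady state the convergence rate is λ = (1 − α)(n + δ).
λ = (1 − 0.5) × 0.113 = 0.5 × 0.113 = 0.0565
Half-life = ln 2 / λ = 0.6931 / 0.0565 ≈ 12.27 years

t_½ ≈ 12.3 years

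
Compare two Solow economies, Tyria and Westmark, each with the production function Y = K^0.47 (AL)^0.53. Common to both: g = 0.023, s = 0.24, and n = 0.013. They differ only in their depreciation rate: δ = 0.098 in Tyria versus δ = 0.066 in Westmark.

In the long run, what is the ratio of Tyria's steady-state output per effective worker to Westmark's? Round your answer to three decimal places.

Steady-state y* = [s/(n + g + δ)]^(α/(1−α)), so the ratio is [ (s_T/(n + g + δ)_T) / (s_W/(n + g + δ)_W) ]^0.8868.
s_T/(n + g + δ)_T = 0.24/0.134 = 1.7910; s_W/(n + g + δ)_W = 0.24/0.102 = 2.3529.
Ratio = (1.7910/2.3529)^0.8868 = 0.7612^0.8868 ≈ 0.7851

y*_T / y*_W ≈ 0.785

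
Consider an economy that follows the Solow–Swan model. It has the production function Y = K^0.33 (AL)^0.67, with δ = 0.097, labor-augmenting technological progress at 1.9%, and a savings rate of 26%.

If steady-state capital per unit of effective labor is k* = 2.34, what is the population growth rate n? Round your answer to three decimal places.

n ≈ 0.031

In steady state, investment equals break-even investment: s·k^α = (n + g + δ)·k.
So s / (n + g + δ) = (k*)^(1−α) = 2.34^0.67 = 1.7676.
Therefore n + g + δ = s / 1.7676 = 0.26 / 1.7676 = 0.1471, so n = 0.1471 − 0.116 = 0.0311.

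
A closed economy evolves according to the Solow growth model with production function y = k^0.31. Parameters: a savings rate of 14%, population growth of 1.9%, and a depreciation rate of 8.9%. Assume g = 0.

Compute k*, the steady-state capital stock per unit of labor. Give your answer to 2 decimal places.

At the steady state, Δk = 0, so s·k^α = (n + δ)·k.
Dividing both sides by k: k^(1−α) = s / (n + δ).
k^0.69 = 0.14 / (0.019 + 0.089) = 0.14 / 0.108 = 1.2963
k* = 1.2963^(1/0.69) ≈ 1.4566

k* = 1.46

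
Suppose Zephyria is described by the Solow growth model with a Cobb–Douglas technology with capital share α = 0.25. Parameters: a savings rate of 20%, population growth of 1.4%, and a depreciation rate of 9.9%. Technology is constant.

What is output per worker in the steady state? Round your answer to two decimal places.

In steady state, investment equals break-even investment: s·k^α = (n + δ)·k.
Rearranging, k^(1−α) = s / (n + δ).
k^0.75 = 0.20 / (0.014 + 0.099) = 0.20 / 0.113 = 1.7699
k* = 1.7699^(1/0.75) ≈ 2.1409
y* = (k*)^α = 2.1409^0.25 ≈ 1.2096

y* = 1.21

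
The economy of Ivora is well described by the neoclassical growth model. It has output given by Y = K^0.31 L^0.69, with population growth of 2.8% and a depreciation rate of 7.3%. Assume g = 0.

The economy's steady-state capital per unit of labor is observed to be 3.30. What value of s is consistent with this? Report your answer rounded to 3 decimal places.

s ≈ 0.230

At the steady state, Δk = 0, so s·k^α = (n + δ)·k.
So s / (n + δ) = (k*)^(1−α) = 3.30^0.69 = 2.2792.
Therefore s = 2.2792 × (n + δ) = 2.2792 × 0.101 = 0.2302.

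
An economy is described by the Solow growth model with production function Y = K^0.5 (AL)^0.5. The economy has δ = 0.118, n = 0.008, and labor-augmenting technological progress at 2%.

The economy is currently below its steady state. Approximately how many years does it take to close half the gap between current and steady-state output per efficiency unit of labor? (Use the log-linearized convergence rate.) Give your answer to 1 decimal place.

half-life ≈ 9.5 years

Near the steady state the convergence rate is λ = (1 − α)(n + g + δ).
λ = (1 − 0.5) × 0.146 = 0.5 × 0.146 = 0.0730
Half-life = ln 2 / λ = 0.6931 / 0.0730 ≈ 9.49 years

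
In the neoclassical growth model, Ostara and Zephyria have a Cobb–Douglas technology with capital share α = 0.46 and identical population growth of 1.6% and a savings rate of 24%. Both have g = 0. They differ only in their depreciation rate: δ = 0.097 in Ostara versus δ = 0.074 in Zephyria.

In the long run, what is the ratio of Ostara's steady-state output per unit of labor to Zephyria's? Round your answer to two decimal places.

ratio ≈ 0.82

Steady-state y* = [s/(n + δ)]^(α/(1−α)), so the ratio is [ (s_O/(n + δ)_O) / (s_Z/(n + δ)_Z) ]^0.8519.
s_O/(n + δ)_O = 0.24/0.113 = 2.1239; s_Z/(n + δ)_Z = 0.24/0.090 = 2.6667.
Ratio = (2.1239/2.6667)^0.8519 = 0.7965^0.8519 ≈ 0.8238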